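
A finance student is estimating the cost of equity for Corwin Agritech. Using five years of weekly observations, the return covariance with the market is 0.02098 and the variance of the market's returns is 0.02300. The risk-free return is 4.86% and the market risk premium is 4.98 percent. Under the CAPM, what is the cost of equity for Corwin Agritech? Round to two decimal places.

β = Cov(R_i, R_m) / Var(R_m) = 0.02098 / 0.02300 = 0.9122
E(R) = R_f + β × MRP = 4.86% + 0.9122 × 4.98% = 9.40%

9.40%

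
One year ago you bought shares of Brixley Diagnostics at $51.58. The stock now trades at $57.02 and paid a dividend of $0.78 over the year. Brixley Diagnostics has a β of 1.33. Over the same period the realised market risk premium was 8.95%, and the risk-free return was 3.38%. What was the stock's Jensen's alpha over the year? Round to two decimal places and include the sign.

-3.22%

Realised HPR = (P1 + D1 − P0) / P0 = (57.02 + 0.78 − 51.58) / 51.58 = 6.22 / 51.58 = 12.0589%
CAPM required = R_f + β·MRP = 3.38% + 1.33 × 8.95% = 15.2835%
α = realised − required = 12.0589% − 15.2835% = -3.22%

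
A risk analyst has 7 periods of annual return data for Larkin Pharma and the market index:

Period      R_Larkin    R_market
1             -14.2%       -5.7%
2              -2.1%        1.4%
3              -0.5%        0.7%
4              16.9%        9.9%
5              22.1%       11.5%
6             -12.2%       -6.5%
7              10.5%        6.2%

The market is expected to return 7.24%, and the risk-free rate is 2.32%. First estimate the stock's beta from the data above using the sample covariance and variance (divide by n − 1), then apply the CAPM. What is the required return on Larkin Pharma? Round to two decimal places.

Mean R_i = (-14.2 − 2.1 − 0.5 + 16.9 + 22.1 − 12.2 + 10.5) / 7 = 2.9286%
Mean R_m = (-5.7 + 1.4 + 0.7 + 9.9 + 11.5 − 6.5 + 6.2) / 7 = 2.5000%
Σ(R_i − R̄_i)(R_m − R̄_m) = 592.2600  ⇒  Cov = 592.2600 / 6 = 98.7100
Σ(R_m − R̄_m)² = 302.1400  ⇒  Var(R_m) = 302.1400 / 6 = 50.3567
β = Cov / Var(R_m) = 98.7100 / 50.3567 = 1.9602
MRP = 7.24% − 2.32% = 4.92%
E(R) = R_f + β × MRP = 2.32% + 1.9602 × 4.92% = 11.96%

11.96%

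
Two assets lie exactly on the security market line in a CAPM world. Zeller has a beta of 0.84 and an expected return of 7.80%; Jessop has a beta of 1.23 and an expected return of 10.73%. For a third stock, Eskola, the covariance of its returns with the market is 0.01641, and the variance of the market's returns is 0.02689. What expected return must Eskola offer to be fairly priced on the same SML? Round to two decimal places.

6.07%

MRP = (10.73% − 7.80%) / (1.23 − 0.84) = 7.5128%
R_f = 7.80% − 0.84 × 7.5128% = 1.4892%
β_Eskola = Cov / Var(R_m) = 0.01641 / 0.02689 = 0.6103
E(R_Eskola) = R_f + β × MRP = 1.4892% + 0.6103 × 7.5128% = 6.07%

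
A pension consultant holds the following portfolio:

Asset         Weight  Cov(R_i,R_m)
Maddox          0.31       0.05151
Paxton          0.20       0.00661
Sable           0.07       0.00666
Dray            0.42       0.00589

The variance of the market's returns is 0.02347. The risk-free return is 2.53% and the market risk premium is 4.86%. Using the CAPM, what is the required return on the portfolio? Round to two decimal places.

6.72%

β_Maddox = 0.05151 / 0.02347 = 2.1947
β_Paxton = 0.00661 / 0.02347 = 0.2816
β_Sable = 0.00666 / 0.02347 = 0.2838
β_Dray = 0.00589 / 0.02347 = 0.2510
β_P = Σ w_i β_i = 0.31×2.1947 + 0.20×0.2816 + 0.07×0.2838 + 0.42×0.2510 = 0.8620
E(R_P) = R_f + β_P × MRP = 2.53% + 0.8620 × 4.86% = 6.72%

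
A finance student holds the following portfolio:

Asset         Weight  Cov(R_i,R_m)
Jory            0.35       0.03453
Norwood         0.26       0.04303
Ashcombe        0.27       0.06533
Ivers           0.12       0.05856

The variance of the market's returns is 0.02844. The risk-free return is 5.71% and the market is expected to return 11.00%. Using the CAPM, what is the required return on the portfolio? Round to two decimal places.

14.63%

β_Jory = 0.03453 / 0.02844 = 1.2141
β_Norwood = 0.04303 / 0.02844 = 1.5130
β_Ashcombe = 0.06533 / 0.02844 = 2.2971
β_Ivers = 0.05856 / 0.02844 = 2.0591
β_P = Σ w_i β_i = 0.35×1.2141 + 0.26×1.5130 + 0.27×2.2971 + 0.12×2.0591 = 1.6856
MRP = 11.00% − 5.71% = 5.29%
E(R_P) = R_f + β_P × MRP = 5.71% + 1.6856 × 5.29% = 14.63%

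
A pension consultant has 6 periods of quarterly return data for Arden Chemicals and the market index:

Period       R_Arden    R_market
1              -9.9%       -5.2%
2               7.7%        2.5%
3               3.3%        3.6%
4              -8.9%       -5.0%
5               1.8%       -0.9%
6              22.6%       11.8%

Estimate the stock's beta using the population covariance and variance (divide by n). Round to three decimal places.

Mean R_i = (-9.9 + 7.7 + 3.3 − 8.9 + 1.8 + 22.6) / 6 = 2.7667%
Mean R_m = (-5.2 + 2.5 + 3.6 − 5.0 − 0.9 + 11.8) / 6 = 1.1333%
Σ(R_i − R̄_i)(R_m − R̄_m) = 373.3567  ⇒  Cov = 373.3567 / 6 = 62.2261
Σ(R_m − R̄_m)² = 203.5933  ⇒  Var(R_m) = 203.5933 / 6 = 33.9322
β = Cov / Var(R_m) = 62.2261 / 33.9322 = 1.8338

1.834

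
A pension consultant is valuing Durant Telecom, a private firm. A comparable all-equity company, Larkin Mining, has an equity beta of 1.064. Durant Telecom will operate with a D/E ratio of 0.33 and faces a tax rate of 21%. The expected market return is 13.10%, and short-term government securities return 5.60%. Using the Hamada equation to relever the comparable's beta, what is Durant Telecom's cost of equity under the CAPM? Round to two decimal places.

β_L = β_U × [1 + (1 − t)(D/E)] = 1.064 × [1 + (1 − 0.21) × 0.33]
    = 1.064 × [1 + 0.79 × 0.33] = 1.064 × 1.2607 = 1.3414
MRP = 13.10% − 5.60% = 7.50%
E(R) = R_f + β_L × MRP = 5.60% + 1.3414 × 7.50% = 15.66%

15.66%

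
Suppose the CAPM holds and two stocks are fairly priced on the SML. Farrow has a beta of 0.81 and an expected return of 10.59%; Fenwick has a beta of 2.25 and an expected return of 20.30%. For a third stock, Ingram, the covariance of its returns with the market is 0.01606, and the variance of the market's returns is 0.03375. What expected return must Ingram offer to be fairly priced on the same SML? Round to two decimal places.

MRP = (20.30% − 10.59%) / (2.25 − 0.81) = 6.7431%
R_f = 10.59% − 0.81 × 6.7431% = 5.1281%
β_Ingram = Cov / Var(R_m) = 0.01606 / 0.03375 = 0.4759
E(R_Ingram) = R_f + β × MRP = 5.1281% + 0.4759 × 6.7431% = 8.34%

8.34%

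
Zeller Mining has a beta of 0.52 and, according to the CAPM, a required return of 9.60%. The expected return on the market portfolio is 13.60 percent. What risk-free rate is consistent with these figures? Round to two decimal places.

5.27%

E(R) = R_f + β(E(R_m) − R_f) = R_f(1 − β) + β·E(R_m)
9.60% = R_f × (1 − 0.52) + 0.52 × 13.60%
9.60% = R_f × 0.48 + 7.0720%
R_f = (9.60% − 7.0720%) / 0.48 = 5.27%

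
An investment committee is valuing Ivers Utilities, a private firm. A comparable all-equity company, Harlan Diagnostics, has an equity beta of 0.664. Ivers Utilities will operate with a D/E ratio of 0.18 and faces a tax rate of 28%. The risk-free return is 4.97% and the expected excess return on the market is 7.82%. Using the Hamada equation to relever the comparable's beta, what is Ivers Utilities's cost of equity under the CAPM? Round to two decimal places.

β_L = β_U × [1 + (1 − t)(D/E)] = 0.664 × [1 + (1 − 0.28) × 0.18]
    = 0.664 × [1 + 0.72 × 0.18] = 0.664 × 1.1296 = 0.7501
E(R) = R_f + β_L × MRP = 4.97% + 0.7501 × 7.82% = 10.84%

10.84%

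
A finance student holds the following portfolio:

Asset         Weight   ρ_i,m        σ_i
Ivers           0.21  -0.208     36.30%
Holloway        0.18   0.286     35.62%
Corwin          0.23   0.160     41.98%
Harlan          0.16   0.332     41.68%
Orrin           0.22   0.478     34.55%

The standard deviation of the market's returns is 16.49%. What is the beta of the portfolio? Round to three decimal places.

0.463

β_Ivers = -0.208 × 36.30% / 16.49% = -0.4579
β_Holloway = 0.286 × 35.62% / 16.49% = 0.6178
β_Corwin = 0.160 × 41.98% / 16.49% = 0.4073
β_Harlan = 0.332 × 41.68% / 16.49% = 0.8392
β_Orrin = 0.478 × 34.55% / 16.49% = 1.0015
β_P = Σ w_i β_i = 0.21×-0.4579 + 0.18×0.6178 + 0.23×0.4073 + 0.16×0.8392 + 0.22×1.0015 = 0.4633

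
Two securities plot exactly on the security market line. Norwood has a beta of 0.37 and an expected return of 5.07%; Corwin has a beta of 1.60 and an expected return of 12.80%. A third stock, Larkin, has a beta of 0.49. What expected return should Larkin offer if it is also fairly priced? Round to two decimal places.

5.82%

MRP (SML slope) = (12.80% − 5.07%) / (1.60 − 0.37) = 7.73% / 1.23 = 6.2846%
R_f (intercept) = 5.07% − 0.37 × 6.2846% = 2.7447%
E(R_Larkin) = R_f + β × MRP = 2.7447% + 0.49 × 6.2846% = 5.82%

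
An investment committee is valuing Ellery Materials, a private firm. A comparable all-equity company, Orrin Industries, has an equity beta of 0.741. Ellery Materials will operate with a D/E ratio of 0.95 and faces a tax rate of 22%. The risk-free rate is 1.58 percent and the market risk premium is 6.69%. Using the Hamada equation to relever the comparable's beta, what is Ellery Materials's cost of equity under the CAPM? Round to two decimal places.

10.21%

β_L = β_U × [1 + (1 − t)(D/E)] = 0.741 × [1 + (1 − 0.22) × 0.95]
    = 0.741 × [1 + 0.78 × 0.95] = 0.741 × 1.7410 = 1.2901
E(R) = R_f + β_L × MRP = 1.58% + 1.2901 × 6.69% = 10.21%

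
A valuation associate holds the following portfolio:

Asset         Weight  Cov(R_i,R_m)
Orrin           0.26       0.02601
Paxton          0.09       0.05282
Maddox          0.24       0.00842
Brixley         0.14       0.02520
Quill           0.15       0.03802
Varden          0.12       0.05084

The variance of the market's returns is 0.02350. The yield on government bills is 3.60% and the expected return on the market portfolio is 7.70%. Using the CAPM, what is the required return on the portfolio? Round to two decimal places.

β_Orrin = 0.02601 / 0.02350 = 1.1068
β_Paxton = 0.05282 / 0.02350 = 2.2477
β_Maddox = 0.00842 / 0.02350 = 0.3583
β_Brixley = 0.02520 / 0.02350 = 1.0723
β_Quill = 0.03802 / 0.02350 = 1.6179
β_Varden = 0.05084 / 0.02350 = 2.1634
β_P = Σ w_i β_i = 0.26×1.1068 + 0.09×2.2477 + 0.24×0.3583 + 0.14×1.0723 + 0.15×1.6179 + 0.12×2.1634 = 1.2285
MRP = 7.70% − 3.60% = 4.10%
E(R_P) = R_f + β_P × MRP = 3.60% + 1.2285 × 4.10% = 8.64%

8.64%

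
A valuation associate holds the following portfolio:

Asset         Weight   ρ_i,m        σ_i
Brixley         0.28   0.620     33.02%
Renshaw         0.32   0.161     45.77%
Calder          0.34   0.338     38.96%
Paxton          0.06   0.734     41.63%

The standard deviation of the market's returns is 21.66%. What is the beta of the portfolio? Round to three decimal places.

0.665

β_Brixley = 0.620 × 33.02% / 21.66% = 0.9452
β_Renshaw = 0.161 × 45.77% / 21.66% = 0.3402
β_Calder = 0.338 × 38.96% / 21.66% = 0.6080
β_Paxton = 0.734 × 41.63% / 21.66% = 1.4107
β_P = Σ w_i β_i = 0.28×0.9452 + 0.32×0.3402 + 0.34×0.6080 + 0.06×1.4107 = 0.6649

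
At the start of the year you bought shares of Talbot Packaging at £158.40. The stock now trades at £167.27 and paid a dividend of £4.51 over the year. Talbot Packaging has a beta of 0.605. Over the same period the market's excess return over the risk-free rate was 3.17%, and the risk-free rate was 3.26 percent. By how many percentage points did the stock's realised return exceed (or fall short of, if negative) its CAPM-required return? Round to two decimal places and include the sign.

+3.27%

Realised HPR = (P1 + D1 − P0) / P0 = (167.27 + 4.51 − 158.40) / 158.40 = 13.38 / 158.40 = 8.4470%
CAPM required = R_f + β·MRP = 3.26% + 0.605 × 3.17% = 5.17785%
α = realised − required = 8.4470% − 5.17785% = +3.27%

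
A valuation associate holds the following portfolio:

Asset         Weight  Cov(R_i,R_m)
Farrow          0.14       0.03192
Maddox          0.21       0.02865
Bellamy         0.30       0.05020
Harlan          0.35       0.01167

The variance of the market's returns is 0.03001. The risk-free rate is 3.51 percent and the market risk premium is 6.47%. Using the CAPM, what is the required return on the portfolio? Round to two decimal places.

9.90%

β_Farrow = 0.03192 / 0.03001 = 1.0636
β_Maddox = 0.02865 / 0.03001 = 0.9547
β_Bellamy = 0.05020 / 0.03001 = 1.6728
β_Harlan = 0.01167 / 0.03001 = 0.3889
β_P = Σ w_i β_i = 0.14×1.0636 + 0.21×0.9547 + 0.30×1.6728 + 0.35×0.3889 = 0.9873
E(R_P) = R_f + β_P × MRP = 3.51% + 0.9873 × 6.47% = 9.90%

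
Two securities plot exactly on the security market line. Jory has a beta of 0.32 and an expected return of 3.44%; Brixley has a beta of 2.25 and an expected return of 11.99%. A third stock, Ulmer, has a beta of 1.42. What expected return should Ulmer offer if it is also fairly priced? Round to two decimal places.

MRP (SML slope) = (11.99% − 3.44%) / (2.25 − 0.32) = 8.55% / 1.93 = 4.4301%
R_f (intercept) = 3.44% − 0.32 × 4.4301% = 2.0224%
E(R_Ulmer) = R_f + β × MRP = 2.0224% + 1.42 × 4.4301% = 8.31%

8.31%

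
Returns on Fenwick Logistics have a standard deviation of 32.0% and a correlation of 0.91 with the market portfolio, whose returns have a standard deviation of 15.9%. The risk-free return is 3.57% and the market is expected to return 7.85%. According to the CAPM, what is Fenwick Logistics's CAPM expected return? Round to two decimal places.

11.41%

β = ρ × σ_i / σ_m = 0.91 × 32.0% / 15.9% = 1.8314
MRP = 7.85% − 3.57% = 4.28%
E(R) = 3.57% + 1.8314 × 4.28% = 11.41%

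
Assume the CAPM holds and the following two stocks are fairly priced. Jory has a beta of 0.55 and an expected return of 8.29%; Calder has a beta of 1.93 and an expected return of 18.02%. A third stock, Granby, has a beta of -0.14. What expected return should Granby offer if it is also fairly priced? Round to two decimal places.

MRP (SML slope) = (18.02% − 8.29%) / (1.93 − 0.55) = 9.73% / 1.38 = 7.0507%
R_f (intercept) = 8.29% − 0.55 × 7.0507% = 4.4121%
E(R_Granby) = R_f + β × MRP = 4.4121% + -0.14 × 7.0507% = 3.43%

3.43%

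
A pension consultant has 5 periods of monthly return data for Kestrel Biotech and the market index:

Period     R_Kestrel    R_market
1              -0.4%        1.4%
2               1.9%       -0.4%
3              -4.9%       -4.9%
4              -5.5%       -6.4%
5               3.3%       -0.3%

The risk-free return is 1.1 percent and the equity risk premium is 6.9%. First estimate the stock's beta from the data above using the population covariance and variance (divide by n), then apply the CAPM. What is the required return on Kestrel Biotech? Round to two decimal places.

8.05%

Mean R_i = (-0.4 + 1.9 − 4.9 − 5.5 + 3.3) / 5 = -1.1200%
Mean R_m = (1.4 − 0.4 − 4.9 − 6.4 − 0.3) / 5 = -2.1200%
Σ(R_i − R̄_i)(R_m − R̄_m) = 45.0280  ⇒  Cov = 45.0280 / 5 = 9.0056
Σ(R_m − R̄_m)² = 44.7080  ⇒  Var(R_m) = 44.7080 / 5 = 8.9416
β = Cov / Var(R_m) = 9.0056 / 8.9416 = 1.0072
E(R) = R_f + β × MRP = 1.1% + 1.0072 × 6.9% = 8.05%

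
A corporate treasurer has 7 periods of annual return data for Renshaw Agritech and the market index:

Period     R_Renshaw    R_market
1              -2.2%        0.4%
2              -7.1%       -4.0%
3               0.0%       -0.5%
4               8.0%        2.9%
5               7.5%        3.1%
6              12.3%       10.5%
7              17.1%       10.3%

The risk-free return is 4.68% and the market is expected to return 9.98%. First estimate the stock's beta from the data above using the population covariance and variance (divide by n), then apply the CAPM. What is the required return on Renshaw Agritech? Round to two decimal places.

12.57%

Mean R_i = (-2.2 − 7.1 + 0.0 + 8.0 + 7.5 + 12.3 + 17.1) / 7 = 5.0857%
Mean R_m = (0.4 − 4.0 − 0.5 + 2.9 + 3.1 + 10.5 + 10.3) / 7 = 3.2429%
Σ(R_i − R̄_i)(R_m − R̄_m) = 263.8043  ⇒  Cov = 263.8043 / 7 = 37.6863
Σ(R_m − R̄_m)² = 177.1571  ⇒  Var(R_m) = 177.1571 / 7 = 25.3082
β = Cov / Var(R_m) = 37.6863 / 25.3082 = 1.4891
MRP = 9.98% − 4.68% = 5.30%
E(R) = R_f + β × MRP = 4.68% + 1.4891 × 5.30% = 12.57%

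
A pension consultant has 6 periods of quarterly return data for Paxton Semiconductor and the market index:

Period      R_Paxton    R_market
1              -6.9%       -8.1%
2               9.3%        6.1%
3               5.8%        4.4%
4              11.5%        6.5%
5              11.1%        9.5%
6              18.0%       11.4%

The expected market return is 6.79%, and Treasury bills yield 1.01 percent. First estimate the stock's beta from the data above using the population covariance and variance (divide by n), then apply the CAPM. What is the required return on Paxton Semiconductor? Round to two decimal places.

7.88%

Mean R_i = (-6.9 + 9.3 + 5.8 + 11.5 + 11.1 + 18.0) / 6 = 8.1333%
Mean R_m = (-8.1 + 6.1 + 4.4 + 6.5 + 9.5 + 11.4) / 6 = 4.9667%
Σ(R_i − R̄_i)(R_m − R̄_m) = 281.1667  ⇒  Cov = 281.1667 / 6 = 46.8611
Σ(R_m − R̄_m)² = 236.6333  ⇒  Var(R_m) = 236.6333 / 6 = 39.4389
β = Cov / Var(R_m) = 46.8611 / 39.4389 = 1.1882
MRP = 6.79% − 1.01% = 5.78%
E(R) = R_f + β × MRP = 1.01% + 1.1882 × 5.78% = 7.88%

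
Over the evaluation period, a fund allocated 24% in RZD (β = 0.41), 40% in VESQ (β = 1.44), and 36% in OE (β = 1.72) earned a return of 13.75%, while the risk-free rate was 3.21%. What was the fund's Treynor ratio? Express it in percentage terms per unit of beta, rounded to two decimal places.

β_P = 0.24×0.41 + 0.40×1.44 + 0.36×1.72 = 1.2936
Treynor = (R_P − R_f) / β_P = (13.75% − 3.21%) / 1.2936 = 10.54% / 1.2936 = 8.15%

8.15%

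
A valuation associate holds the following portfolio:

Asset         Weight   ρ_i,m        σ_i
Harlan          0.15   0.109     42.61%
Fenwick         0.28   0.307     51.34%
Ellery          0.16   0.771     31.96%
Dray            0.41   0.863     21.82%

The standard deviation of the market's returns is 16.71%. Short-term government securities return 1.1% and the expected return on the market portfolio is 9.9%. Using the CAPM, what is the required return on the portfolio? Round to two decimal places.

9.93%

β_Harlan = 0.109 × 42.61% / 16.71% = 0.2779
β_Fenwick = 0.307 × 51.34% / 16.71% = 0.9432
β_Ellery = 0.771 × 31.96% / 16.71% = 1.4746
β_Dray = 0.863 × 21.82% / 16.71% = 1.1269
β_P = Σ w_i β_i = 0.15×0.2779 + 0.28×0.9432 + 0.16×1.4746 + 0.41×1.1269 = 1.0037
MRP = 9.9% − 1.1% = 8.80%
E(R_P) = R_f + β_P × MRP = 1.1% + 1.0037 × 8.8% = 9.93%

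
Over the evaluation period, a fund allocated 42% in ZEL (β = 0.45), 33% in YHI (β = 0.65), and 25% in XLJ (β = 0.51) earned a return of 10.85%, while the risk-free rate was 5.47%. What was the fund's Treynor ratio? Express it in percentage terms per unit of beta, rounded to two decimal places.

10.13%

β_P = 0.42×0.45 + 0.33×0.65 + 0.25×0.51 = 0.5310
Treynor = (R_P − R_f) / β_P = (10.85% − 5.47%) / 0.5310 = 5.38% / 0.5310 = 10.13%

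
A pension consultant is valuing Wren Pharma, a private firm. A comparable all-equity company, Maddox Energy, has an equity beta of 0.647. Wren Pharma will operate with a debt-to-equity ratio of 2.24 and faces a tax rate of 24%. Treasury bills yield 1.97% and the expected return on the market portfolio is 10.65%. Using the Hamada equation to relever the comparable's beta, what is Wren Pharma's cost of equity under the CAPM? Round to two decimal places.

β_L = β_U × [1 + (1 − t)(D/E)] = 0.647 × [1 + (1 − 0.24) × 2.24]
    = 0.647 × [1 + 0.76 × 2.24] = 0.647 × 2.7024 = 1.7485
MRP = 10.65% − 1.97% = 8.68%
E(R) = R_f + β_L × MRP = 1.97% + 1.7485 × 8.68% = 17.15%

17.15%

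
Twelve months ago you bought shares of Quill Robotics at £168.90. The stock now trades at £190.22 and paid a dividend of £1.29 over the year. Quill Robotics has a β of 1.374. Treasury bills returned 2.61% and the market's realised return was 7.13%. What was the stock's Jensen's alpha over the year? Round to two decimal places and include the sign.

+4.57%

Realised HPR = (P1 + D1 − P0) / P0 = (190.22 + 1.29 − 168.90) / 168.90 = 22.61 / 168.90 = 13.3866%
MRP = 7.13% − 2.61% = 4.52%
CAPM required = R_f + β·MRP = 2.61% + 1.374 × 4.52% = 8.82048%
α = realised − required = 13.3866% − 8.82048% = +4.57%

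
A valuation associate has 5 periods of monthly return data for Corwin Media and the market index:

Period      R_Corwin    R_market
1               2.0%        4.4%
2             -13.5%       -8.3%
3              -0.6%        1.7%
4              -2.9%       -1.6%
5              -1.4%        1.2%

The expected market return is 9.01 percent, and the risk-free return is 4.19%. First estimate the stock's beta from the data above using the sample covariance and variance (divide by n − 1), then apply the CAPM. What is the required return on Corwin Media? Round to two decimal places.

10.06%

Mean R_i = (2.0 − 13.5 − 0.6 − 2.9 − 1.4) / 5 = -3.2800%
Mean R_m = (4.4 − 8.3 + 1.7 − 1.6 + 1.2) / 5 = -0.5200%
Σ(R_i − R̄_i)(R_m − R̄_m) = 114.2620  ⇒  Cov = 114.2620 / 4 = 28.5655
Σ(R_m − R̄_m)² = 93.7880  ⇒  Var(R_m) = 93.7880 / 4 = 23.4470
β = Cov / Var(R_m) = 28.5655 / 23.4470 = 1.2183
MRP = 9.01% − 4.19% = 4.82%
E(R) = R_f + β × MRP = 4.19% + 1.2183 × 4.82% = 10.06%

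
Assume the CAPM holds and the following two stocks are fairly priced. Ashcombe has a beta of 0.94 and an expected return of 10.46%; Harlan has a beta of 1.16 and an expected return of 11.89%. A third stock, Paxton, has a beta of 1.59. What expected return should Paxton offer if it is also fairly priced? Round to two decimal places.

MRP (SML slope) = (11.89% − 10.46%) / (1.16 − 0.94) = 1.43% / 0.22 = 6.5000%
R_f (intercept) = 10.46% − 0.94 × 6.5000% = 4.3500%
E(R_Paxton) = R_f + β × MRP = 4.3500% + 1.59 × 6.5000% = 14.69%

14.69%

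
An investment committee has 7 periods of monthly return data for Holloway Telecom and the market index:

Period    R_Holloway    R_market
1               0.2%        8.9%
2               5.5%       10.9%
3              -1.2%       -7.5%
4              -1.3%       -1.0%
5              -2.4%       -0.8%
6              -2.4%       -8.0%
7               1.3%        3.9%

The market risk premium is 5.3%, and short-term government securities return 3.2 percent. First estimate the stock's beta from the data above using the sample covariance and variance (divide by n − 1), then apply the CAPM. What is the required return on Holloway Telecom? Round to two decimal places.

4.79%

Mean R_i = (0.2 + 5.5 − 1.2 − 1.3 − 2.4 − 2.4 + 1.3) / 7 = -0.0429%
Mean R_m = (8.9 + 10.9 − 7.5 − 1.0 − 0.8 − 8.0 + 3.9) / 7 = 0.9143%
Σ(R_i − R̄_i)(R_m − R̄_m) = 98.4943  ⇒  Cov = 98.4943 / 6 = 16.4157
Σ(R_m − R̄_m)² = 329.2686  ⇒  Var(R_m) = 329.2686 / 6 = 54.8781
β = Cov / Var(R_m) = 16.4157 / 54.8781 = 0.2991
E(R) = R_f + β × MRP = 3.2% + 0.2991 × 5.3% = 4.79%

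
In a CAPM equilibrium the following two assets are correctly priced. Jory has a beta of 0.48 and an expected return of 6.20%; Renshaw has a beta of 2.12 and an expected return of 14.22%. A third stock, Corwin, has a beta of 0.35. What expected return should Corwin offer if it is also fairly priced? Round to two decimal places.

5.56%

MRP (SML slope) = (14.22% − 6.20%) / (2.12 − 0.48) = 8.02% / 1.64 = 4.8902%
R_f (intercept) = 6.20% − 0.48 × 4.8902% = 3.8527%
E(R_Corwin) = R_f + β × MRP = 3.8527% + 0.35 × 4.8902% = 5.56%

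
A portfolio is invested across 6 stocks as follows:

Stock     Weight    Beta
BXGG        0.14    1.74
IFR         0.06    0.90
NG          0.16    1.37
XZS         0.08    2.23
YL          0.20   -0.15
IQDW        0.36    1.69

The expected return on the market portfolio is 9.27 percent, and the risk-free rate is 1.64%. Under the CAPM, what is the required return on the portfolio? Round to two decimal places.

β_P = Σ w_i β_i = 0.14×1.74 + 0.06×0.90 + 0.16×1.37 + 0.08×2.23 + 0.20×-0.15 + 0.36×1.69 = 1.2736
MRP = 9.27% − 1.64% = 7.63%
E(R_P) = R_f + β_P × MRP = 1.64% + 1.2736 × 7.63% = 11.36%

11.36%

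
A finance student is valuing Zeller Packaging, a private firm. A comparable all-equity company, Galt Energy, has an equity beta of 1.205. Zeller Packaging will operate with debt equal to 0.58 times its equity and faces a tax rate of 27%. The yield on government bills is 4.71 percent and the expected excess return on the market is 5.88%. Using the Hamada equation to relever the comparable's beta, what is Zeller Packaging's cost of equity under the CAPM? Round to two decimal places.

β_L = β_U × [1 + (1 − t)(D/E)] = 1.205 × [1 + (1 − 0.27) × 0.58]
    = 1.205 × [1 + 0.73 × 0.58] = 1.205 × 1.4234 = 1.7152
E(R) = R_f + β_L × MRP = 4.71% + 1.7152 × 5.88% = 14.80%

14.80%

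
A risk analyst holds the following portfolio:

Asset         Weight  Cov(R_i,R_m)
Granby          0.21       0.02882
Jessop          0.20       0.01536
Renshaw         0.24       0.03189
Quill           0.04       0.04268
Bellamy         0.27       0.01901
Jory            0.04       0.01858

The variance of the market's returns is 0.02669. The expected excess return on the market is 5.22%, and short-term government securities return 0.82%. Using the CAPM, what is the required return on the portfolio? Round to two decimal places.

β_Granby = 0.02882 / 0.02669 = 1.0798
β_Jessop = 0.01536 / 0.02669 = 0.5755
β_Renshaw = 0.03189 / 0.02669 = 1.1948
β_Quill = 0.04268 / 0.02669 = 1.5991
β_Bellamy = 0.01901 / 0.02669 = 0.7123
β_Jory = 0.01858 / 0.02669 = 0.6961
β_P = Σ w_i β_i = 0.21×1.0798 + 0.20×0.5755 + 0.24×1.1948 + 0.04×1.5991 + 0.27×0.7123 + 0.04×0.6961 = 0.9127
E(R_P) = R_f + β_P × MRP = 0.82% + 0.9127 × 5.22% = 5.58%

5.58%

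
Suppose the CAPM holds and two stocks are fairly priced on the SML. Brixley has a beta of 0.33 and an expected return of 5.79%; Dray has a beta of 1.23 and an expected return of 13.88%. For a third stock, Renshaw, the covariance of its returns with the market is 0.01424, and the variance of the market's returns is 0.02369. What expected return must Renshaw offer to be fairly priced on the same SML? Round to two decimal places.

8.23%

MRP = (13.88% − 5.79%) / (1.23 − 0.33) = 8.9889%
R_f = 5.79% − 0.33 × 8.9889% = 2.8237%
β_Renshaw = Cov / Var(R_m) = 0.01424 / 0.02369 = 0.6011
E(R_Renshaw) = R_f + β × MRP = 2.8237% + 0.6011 × 8.9889% = 8.23%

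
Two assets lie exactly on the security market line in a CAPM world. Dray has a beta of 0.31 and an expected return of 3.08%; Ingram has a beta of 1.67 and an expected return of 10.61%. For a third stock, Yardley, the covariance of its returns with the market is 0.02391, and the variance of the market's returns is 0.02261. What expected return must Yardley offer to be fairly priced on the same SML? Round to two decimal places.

MRP = (10.61% − 3.08%) / (1.67 − 0.31) = 5.5368%
R_f = 3.08% − 0.31 × 5.5368% = 1.3636%
β_Yardley = Cov / Var(R_m) = 0.02391 / 0.02261 = 1.0575
E(R_Yardley) = R_f + β × MRP = 1.3636% + 1.0575 × 5.5368% = 7.22%

7.22%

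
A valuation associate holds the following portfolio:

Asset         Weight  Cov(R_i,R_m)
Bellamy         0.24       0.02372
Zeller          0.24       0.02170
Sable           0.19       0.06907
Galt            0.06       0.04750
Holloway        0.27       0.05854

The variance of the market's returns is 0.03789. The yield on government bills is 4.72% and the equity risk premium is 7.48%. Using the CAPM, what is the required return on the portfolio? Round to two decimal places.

β_Bellamy = 0.02372 / 0.03789 = 0.6260
β_Zeller = 0.02170 / 0.03789 = 0.5727
β_Sable = 0.06907 / 0.03789 = 1.8229
β_Galt = 0.04750 / 0.03789 = 1.2536
β_Holloway = 0.05854 / 0.03789 = 1.5450
β_P = Σ w_i β_i = 0.24×0.6260 + 0.24×0.5727 + 0.19×1.8229 + 0.06×1.2536 + 0.27×1.5450 = 1.1264
E(R_P) = R_f + β_P × MRP = 4.72% + 1.1264 × 7.48% = 13.15%

13.15%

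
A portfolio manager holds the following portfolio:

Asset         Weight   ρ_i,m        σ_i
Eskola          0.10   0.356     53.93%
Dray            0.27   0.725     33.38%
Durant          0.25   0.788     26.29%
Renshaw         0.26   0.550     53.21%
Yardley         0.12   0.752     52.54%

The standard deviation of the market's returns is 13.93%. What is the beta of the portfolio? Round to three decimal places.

β_Eskola = 0.356 × 53.93% / 13.93% = 1.3783
β_Dray = 0.725 × 33.38% / 13.93% = 1.7373
β_Durant = 0.788 × 26.29% / 13.93% = 1.4872
β_Renshaw = 0.550 × 53.21% / 13.93% = 2.1009
β_Yardley = 0.752 × 52.54% / 13.93% = 2.8363
β_P = Σ w_i β_i = 0.10×1.3783 + 0.27×1.7373 + 0.25×1.4872 + 0.26×2.1009 + 0.12×2.8363 = 1.8653

1.865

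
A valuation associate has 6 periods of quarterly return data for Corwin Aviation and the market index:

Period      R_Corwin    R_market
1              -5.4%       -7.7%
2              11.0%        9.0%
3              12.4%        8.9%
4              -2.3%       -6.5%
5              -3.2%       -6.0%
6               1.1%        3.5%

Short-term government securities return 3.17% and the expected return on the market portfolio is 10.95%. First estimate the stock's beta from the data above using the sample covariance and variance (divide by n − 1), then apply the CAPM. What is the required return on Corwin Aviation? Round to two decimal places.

10.36%

Mean R_i = (-5.4 + 11.0 + 12.4 − 2.3 − 3.2 + 1.1) / 6 = 2.2667%
Mean R_m = (-7.7 + 9.0 + 8.9 − 6.5 − 6.0 + 3.5) / 6 = 0.2000%
Σ(R_i − R̄_i)(R_m − R̄_m) = 286.2200  ⇒  Cov = 286.2200 / 5 = 57.2440
Σ(R_m − R̄_m)² = 309.7600  ⇒  Var(R_m) = 309.7600 / 5 = 61.9520
β = Cov / Var(R_m) = 57.2440 / 61.9520 = 0.9240
MRP = 10.95% − 3.17% = 7.78%
E(R) = R_f + β × MRP = 3.17% + 0.9240 × 7.78% = 10.36%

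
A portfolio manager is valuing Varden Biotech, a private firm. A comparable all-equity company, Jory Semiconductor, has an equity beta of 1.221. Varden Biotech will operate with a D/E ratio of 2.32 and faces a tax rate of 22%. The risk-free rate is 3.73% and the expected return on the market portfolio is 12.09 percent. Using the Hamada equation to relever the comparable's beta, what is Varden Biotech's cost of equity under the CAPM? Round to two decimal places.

β_L = β_U × [1 + (1 − t)(D/E)] = 1.221 × [1 + (1 − 0.22) × 2.32]
    = 1.221 × [1 + 0.78 × 2.32] = 1.221 × 2.8096 = 3.4305
MRP = 12.09% − 3.73% = 8.36%
E(R) = R_f + β_L × MRP = 3.73% + 3.4305 × 8.36% = 32.41%

32.41%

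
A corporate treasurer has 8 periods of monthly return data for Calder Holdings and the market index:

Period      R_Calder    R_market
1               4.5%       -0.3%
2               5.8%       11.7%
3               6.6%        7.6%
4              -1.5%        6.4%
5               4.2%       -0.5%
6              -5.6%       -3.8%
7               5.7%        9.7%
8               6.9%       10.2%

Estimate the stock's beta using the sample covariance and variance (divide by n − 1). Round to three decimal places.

Mean R_i = (4.5 + 5.8 + 6.6 − 1.5 + 4.2 − 5.6 + 5.7 + 6.9) / 8 = 3.3250%
Mean R_m = (-0.3 + 11.7 + 7.6 + 6.4 − 0.5 − 3.8 + 9.7 + 10.2) / 8 = 5.1250%
Σ(R_i − R̄_i)(R_m − R̄_m) = 115.5950  ⇒  Cov = 115.5950 / 7 = 16.5136
Σ(R_m − R̄_m)² = 238.3950  ⇒  Var(R_m) = 238.3950 / 7 = 34.0564
β = Cov / Var(R_m) = 16.5136 / 34.0564 = 0.4849

0.485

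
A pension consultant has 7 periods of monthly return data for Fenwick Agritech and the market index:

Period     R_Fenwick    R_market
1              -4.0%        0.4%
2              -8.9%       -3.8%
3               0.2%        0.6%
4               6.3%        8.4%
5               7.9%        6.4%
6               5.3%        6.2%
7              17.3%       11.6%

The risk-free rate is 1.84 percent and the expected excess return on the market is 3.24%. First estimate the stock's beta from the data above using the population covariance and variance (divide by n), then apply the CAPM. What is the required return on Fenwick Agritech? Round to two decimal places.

Mean R_i = (-4.0 − 8.9 + 0.2 + 6.3 + 7.9 + 5.3 + 17.3) / 7 = 3.4429%
Mean R_m = (0.4 − 3.8 + 0.6 + 8.4 + 6.4 + 6.2 + 11.6) / 7 = 4.2571%
Σ(R_i − R̄_i)(R_m − R̄_m) = 266.7629  ⇒  Cov = 266.7629 / 7 = 38.1090
Σ(R_m − R̄_m)² = 172.6171  ⇒  Var(R_m) = 172.6171 / 7 = 24.6596
β = Cov / Var(R_m) = 38.1090 / 24.6596 = 1.5454
E(R) = R_f + β × MRP = 1.84% + 1.5454 × 3.24% = 6.85%

6.85%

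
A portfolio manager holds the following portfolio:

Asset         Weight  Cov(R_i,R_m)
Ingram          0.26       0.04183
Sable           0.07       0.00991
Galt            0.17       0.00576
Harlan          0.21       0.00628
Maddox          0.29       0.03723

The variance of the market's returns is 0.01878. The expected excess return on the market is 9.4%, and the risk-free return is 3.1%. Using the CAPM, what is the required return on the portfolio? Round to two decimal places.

β_Ingram = 0.04183 / 0.01878 = 2.2274
β_Sable = 0.00991 / 0.01878 = 0.5277
β_Galt = 0.00576 / 0.01878 = 0.3067
β_Harlan = 0.00628 / 0.01878 = 0.3344
β_Maddox = 0.03723 / 0.01878 = 1.9824
β_P = Σ w_i β_i = 0.26×2.2274 + 0.07×0.5277 + 0.17×0.3067 + 0.21×0.3344 + 0.29×1.9824 = 1.3133
E(R_P) = R_f + β_P × MRP = 3.1% + 1.3133 × 9.4% = 15.45%

15.45%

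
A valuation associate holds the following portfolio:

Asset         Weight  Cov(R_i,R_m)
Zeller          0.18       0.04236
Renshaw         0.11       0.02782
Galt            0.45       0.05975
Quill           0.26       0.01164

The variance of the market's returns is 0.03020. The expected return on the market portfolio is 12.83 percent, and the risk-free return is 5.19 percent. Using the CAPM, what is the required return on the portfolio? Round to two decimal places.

15.46%

β_Zeller = 0.04236 / 0.03020 = 1.4026
β_Renshaw = 0.02782 / 0.03020 = 0.9212
β_Galt = 0.05975 / 0.03020 = 1.9785
β_Quill = 0.01164 / 0.03020 = 0.3854
β_P = Σ w_i β_i = 0.18×1.4026 + 0.11×0.9212 + 0.45×1.9785 + 0.26×0.3854 = 1.3443
MRP = 12.83% − 5.19% = 7.64%
E(R_P) = R_f + β_P × MRP = 5.19% + 1.3443 × 7.64% = 15.46%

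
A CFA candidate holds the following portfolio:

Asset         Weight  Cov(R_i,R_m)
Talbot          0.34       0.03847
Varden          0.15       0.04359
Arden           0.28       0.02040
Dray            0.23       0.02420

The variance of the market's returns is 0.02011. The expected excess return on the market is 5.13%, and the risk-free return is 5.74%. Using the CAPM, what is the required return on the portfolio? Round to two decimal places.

13.62%

β_Talbot = 0.03847 / 0.02011 = 1.9130
β_Varden = 0.04359 / 0.02011 = 2.1676
β_Arden = 0.02040 / 0.02011 = 1.0144
β_Dray = 0.02420 / 0.02011 = 1.2034
β_P = Σ w_i β_i = 0.34×1.9130 + 0.15×2.1676 + 0.28×1.0144 + 0.23×1.2034 = 1.5364
E(R_P) = R_f + β_P × MRP = 5.74% + 1.5364 × 5.13% = 13.62%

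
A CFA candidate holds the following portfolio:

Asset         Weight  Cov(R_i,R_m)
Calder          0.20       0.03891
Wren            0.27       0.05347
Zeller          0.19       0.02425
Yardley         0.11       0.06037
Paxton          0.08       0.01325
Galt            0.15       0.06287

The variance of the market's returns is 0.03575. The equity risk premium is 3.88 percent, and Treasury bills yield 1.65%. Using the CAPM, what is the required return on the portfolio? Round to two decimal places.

6.42%

β_Calder = 0.03891 / 0.03575 = 1.0884
β_Wren = 0.05347 / 0.03575 = 1.4957
β_Zeller = 0.02425 / 0.03575 = 0.6783
β_Yardley = 0.06037 / 0.03575 = 1.6887
β_Paxton = 0.01325 / 0.03575 = 0.3706
β_Galt = 0.06287 / 0.03575 = 1.7586
β_P = Σ w_i β_i = 0.20×1.0884 + 0.27×1.4957 + 0.19×0.6783 + 0.11×1.6887 + 0.08×0.3706 + 0.15×1.7586 = 1.2296
E(R_P) = R_f + β_P × MRP = 1.65% + 1.2296 × 3.88% = 6.42%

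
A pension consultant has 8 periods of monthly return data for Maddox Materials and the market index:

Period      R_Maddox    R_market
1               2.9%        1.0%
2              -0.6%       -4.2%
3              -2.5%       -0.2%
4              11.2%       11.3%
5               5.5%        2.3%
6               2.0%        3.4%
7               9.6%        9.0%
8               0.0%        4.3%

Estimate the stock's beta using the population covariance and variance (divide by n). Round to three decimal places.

0.835

Mean R_i = (2.9 − 0.6 − 2.5 + 11.2 + 5.5 + 2.0 + 9.6 + 0.0) / 8 = 3.5125%
Mean R_m = (1.0 − 4.2 − 0.2 + 11.3 + 2.3 + 3.4 + 9.0 + 4.3) / 8 = 3.3625%
Σ(R_i − R̄_i)(R_m − R̄_m) = 143.8438  ⇒  Cov = 143.8438 / 8 = 17.9805
Σ(R_m − R̄_m)² = 172.2588  ⇒  Var(R_m) = 172.2588 / 8 = 21.5324
β = Cov / Var(R_m) = 17.9805 / 21.5324 = 0.8350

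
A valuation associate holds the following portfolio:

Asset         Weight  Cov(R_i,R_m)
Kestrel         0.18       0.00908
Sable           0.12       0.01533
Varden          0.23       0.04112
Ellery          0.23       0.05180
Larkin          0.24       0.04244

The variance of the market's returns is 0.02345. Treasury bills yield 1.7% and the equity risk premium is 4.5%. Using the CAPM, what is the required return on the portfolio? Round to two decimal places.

β_Kestrel = 0.00908 / 0.02345 = 0.3872
β_Sable = 0.01533 / 0.02345 = 0.6537
β_Varden = 0.04112 / 0.02345 = 1.7535
β_Ellery = 0.05180 / 0.02345 = 2.2090
β_Larkin = 0.04244 / 0.02345 = 1.8098
β_P = Σ w_i β_i = 0.18×0.3872 + 0.12×0.6537 + 0.23×1.7535 + 0.23×2.2090 + 0.24×1.8098 = 1.4939
E(R_P) = R_f + β_P × MRP = 1.7% + 1.4939 × 4.5% = 8.42%

8.42%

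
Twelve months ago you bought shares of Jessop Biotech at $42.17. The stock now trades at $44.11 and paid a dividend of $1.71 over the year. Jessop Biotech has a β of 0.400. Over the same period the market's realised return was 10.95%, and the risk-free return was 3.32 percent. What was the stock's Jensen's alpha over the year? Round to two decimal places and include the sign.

Realised HPR = (P1 + D1 − P0) / P0 = (44.11 + 1.71 − 42.17) / 42.17 = 3.65 / 42.17 = 8.6554%
MRP = 10.95% − 3.32% = 7.63%
CAPM required = R_f + β·MRP = 3.32% + 0.400 × 7.63% = 6.37200%
α = realised − required = 8.6554% − 6.37200% = +2.28%

+2.28%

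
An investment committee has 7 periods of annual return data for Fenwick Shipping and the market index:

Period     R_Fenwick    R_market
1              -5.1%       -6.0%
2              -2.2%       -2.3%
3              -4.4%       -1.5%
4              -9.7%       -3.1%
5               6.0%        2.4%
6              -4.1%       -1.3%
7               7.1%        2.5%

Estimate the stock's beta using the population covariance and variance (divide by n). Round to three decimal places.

Mean R_i = (-5.1 − 2.2 − 4.4 − 9.7 + 6.0 − 4.1 + 7.1) / 7 = -1.7714%
Mean R_m = (-6.0 − 2.3 − 1.5 − 3.1 + 2.4 − 1.3 + 2.5) / 7 = -1.3286%
Σ(R_i − R̄_i)(R_m − R̄_m) = 93.3357  ⇒  Cov = 93.3357 / 7 = 13.3337
Σ(R_m − R̄_m)² = 54.4943  ⇒  Var(R_m) = 54.4943 / 7 = 7.7849
β = Cov / Var(R_m) = 13.3337 / 7.7849 = 1.7128

1.713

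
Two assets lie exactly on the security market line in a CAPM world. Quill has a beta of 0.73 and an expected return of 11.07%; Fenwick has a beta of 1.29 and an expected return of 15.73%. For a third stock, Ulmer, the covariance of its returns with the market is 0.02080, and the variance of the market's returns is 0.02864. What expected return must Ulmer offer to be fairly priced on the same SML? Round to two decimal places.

11.04%

MRP = (15.73% − 11.07%) / (1.29 − 0.73) = 8.3214%
R_f = 11.07% − 0.73 × 8.3214% = 4.9954%
β_Ulmer = Cov / Var(R_m) = 0.02080 / 0.02864 = 0.7263
E(R_Ulmer) = R_f + β × MRP = 4.9954% + 0.7263 × 8.3214% = 11.04%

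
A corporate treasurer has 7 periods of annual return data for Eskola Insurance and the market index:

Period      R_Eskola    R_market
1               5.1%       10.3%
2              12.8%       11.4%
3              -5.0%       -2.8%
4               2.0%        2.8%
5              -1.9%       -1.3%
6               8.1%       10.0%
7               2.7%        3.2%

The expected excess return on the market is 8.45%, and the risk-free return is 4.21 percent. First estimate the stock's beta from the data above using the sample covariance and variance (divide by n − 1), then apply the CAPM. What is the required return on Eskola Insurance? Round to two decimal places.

12.39%

Mean R_i = (5.1 + 12.8 − 5.0 + 2.0 − 1.9 + 8.1 + 2.7) / 7 = 3.4000%
Mean R_m = (10.3 + 11.4 − 2.8 + 2.8 − 1.3 + 10.0 + 3.2) / 7 = 4.8000%
Σ(R_i − R̄_i)(R_m − R̄_m) = 195.9200  ⇒  Cov = 195.9200 / 6 = 32.6533
Σ(R_m − R̄_m)² = 202.3800  ⇒  Var(R_m) = 202.3800 / 6 = 33.7300
β = Cov / Var(R_m) = 32.6533 / 33.7300 = 0.9681
E(R) = R_f + β × MRP = 4.21% + 0.9681 × 8.45% = 12.39%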